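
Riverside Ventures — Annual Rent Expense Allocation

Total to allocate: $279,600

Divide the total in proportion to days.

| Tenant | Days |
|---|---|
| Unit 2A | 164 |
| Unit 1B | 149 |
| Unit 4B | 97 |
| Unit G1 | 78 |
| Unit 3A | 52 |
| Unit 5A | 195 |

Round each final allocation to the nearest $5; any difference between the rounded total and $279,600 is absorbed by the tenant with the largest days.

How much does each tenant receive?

Unit 2A: $62,385; Unit 1B: $56,680; Unit 4B: $36,900; Unit G1: $29,670; Unit 3A: $19,780; Unit 5A: $74,185

Total days = 735.
Pro-rata amounts: Unit 2A 164/735 × $279,600 = 62,386.94; Unit 1B 149/735 × $279,600 = 56,680.82; Unit 4B 97/735 × $279,600 = 36,899.59; Unit G1 78/735 × $279,600 = 29,671.84; Unit 3A 52/735 × $279,600 = 19,781.22; Unit 5A 195/735 × $279,600 = 74,179.59.
After rounding ($5): Unit 2A $62,385; Unit 1B $56,680; Unit 4B $36,900; Unit G1 $29,670; Unit 3A $19,780; Unit 5A $74,180. Sum = $279,595.
Difference $279,600 − $279,595 = +$5 applied to largest days (Unit 5A): Unit 5A becomes $74,185.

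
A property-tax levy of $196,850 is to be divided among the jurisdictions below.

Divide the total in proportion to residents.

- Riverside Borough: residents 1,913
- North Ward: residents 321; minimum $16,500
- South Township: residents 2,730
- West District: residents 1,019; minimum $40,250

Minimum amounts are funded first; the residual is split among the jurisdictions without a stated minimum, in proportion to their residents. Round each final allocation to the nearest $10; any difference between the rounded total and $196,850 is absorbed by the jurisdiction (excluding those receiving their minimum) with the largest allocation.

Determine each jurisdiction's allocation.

Guaranteed amounts: North Ward $16,500; West District $40,250. Balance $140,100.
Balance split over remaining residents 4,643: Riverside Borough 57,723.73 → $57,720; South Township 82,376.27 → $82,380.

Riverside Borough: $57,720; North Ward: $16,500; South Township: $82,380; West District: $40,250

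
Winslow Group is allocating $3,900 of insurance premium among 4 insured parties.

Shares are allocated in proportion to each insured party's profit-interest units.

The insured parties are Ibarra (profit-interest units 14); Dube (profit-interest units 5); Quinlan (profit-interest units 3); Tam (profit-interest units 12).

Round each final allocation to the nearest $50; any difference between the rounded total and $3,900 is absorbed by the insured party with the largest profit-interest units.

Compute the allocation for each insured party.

Ibarra: $1,600 · Dube: $550 · Quinlan: $350 · Tam: $1,400

Sum of profit-interest units: 14 + 5 + 3 + 12 = 34.
Raw shares: Ibarra 1,605.88; Dube 573.53; Quinlan 344.12; Tam 1,376.47.
At nearest $50: Ibarra $1,600; Dube $550; Quinlan $350; Tam $1,400. Sum = $3,900.
Sum already equals the total — no adjustment.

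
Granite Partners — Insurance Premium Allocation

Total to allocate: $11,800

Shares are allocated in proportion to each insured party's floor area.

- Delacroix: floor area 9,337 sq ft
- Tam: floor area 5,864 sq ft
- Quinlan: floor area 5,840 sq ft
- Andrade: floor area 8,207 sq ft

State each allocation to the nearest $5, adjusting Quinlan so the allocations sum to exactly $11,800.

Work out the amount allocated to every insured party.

Delacroix: $3,765 | Tam: $2,365 | Quinlan: $2,360 | Andrade: $3,310

Combined floor area = 29,248.
Pro-rata amounts: Delacroix 9,337/29,248 × $11,800 = 3,766.98; Tam 5,864/29,248 × $11,800 = 2,365.81; Quinlan 5,840/29,248 × $11,800 = 2,356.13; Andrade 8,207/29,248 × $11,800 = 3,311.08.
After rounding ($5): Delacroix $3,765; Tam $2,365; Quinlan $2,355; Andrade $3,310. Sum = $11,795.
Difference $11,800 − $11,795 = +$5 applied to Quinlan: Quinlan becomes $2,360.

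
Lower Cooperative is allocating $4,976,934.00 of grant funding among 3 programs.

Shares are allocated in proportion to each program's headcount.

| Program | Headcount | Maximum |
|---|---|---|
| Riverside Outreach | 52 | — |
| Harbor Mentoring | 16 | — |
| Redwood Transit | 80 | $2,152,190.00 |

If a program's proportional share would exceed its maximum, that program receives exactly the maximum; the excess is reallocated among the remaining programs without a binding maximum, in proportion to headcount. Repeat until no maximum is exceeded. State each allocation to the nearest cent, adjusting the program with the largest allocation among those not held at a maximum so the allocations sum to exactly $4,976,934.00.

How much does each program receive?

Riverside Outreach: $2,160,098.35 · Harbor Mentoring: $664,645.65 · Redwood Transit: $2,152,190.00

Headcount total: 148.
Pro-rata shares before constraints: Riverside Outreach 1,748,652.4865; Harbor Mentoring 538,046.9189; Redwood Transit 2,690,234.5946.
Held at cap: Redwood Transit ($2,152,190.00); balance $2,824,744.00 reallocated over remaining headcount 68.
Remaining shares: Riverside Outreach 2,160,098.3529 → $2,160,098.35; Harbor Mentoring 664,645.6471 → $664,645.65.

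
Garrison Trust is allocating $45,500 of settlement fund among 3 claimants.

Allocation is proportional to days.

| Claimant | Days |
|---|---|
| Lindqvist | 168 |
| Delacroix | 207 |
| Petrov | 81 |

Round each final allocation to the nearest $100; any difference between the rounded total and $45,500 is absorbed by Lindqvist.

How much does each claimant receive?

Lindqvist: $16,700 | Delacroix: $20,700 | Petrov: $8,100

Sum of days: 456.
Unrounded shares: Lindqvist 168/456 × $45,500 = 16,763.16; Delacroix 207/456 × $45,500 = 20,654.61; Petrov 81/456 × $45,500 = 8,082.24.
At nearest $100: Lindqvist $16,800; Delacroix $20,700; Petrov $8,100. Sum = $45,600.
Difference $45,500 − $45,600 = −$100 applied to Lindqvist: Lindqvist becomes $16,700.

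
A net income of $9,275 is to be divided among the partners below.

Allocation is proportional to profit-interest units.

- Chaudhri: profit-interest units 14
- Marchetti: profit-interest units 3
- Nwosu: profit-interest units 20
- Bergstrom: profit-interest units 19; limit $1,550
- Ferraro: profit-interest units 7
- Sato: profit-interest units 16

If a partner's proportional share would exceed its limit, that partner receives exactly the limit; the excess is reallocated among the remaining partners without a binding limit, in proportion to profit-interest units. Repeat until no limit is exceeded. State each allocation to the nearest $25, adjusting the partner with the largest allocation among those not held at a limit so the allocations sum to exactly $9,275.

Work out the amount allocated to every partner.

Chaudhri: $1,800 · Marchetti: $375 · Nwosu: $2,600 · Bergstrom: $1,550 · Ferraro: $900 · Sato: $2,050

Sum of profit-interest units: 79.
Pro-rata shares before constraints: Chaudhri 1,643.67; Marchetti 352.22; Nwosu 2,348.10; Bergstrom 2,230.70; Ferraro 821.84; Sato 1,878.48.
Held at cap: Bergstrom ($1,550); balance $7,725 reallocated over remaining profit-interest units 60.
Remaining shares: Chaudhri 1,802.50 → $1,800; Marchetti 386.25 → $375; Nwosu 2,575.00 → $2,575; Ferraro 901.25 → $900; Sato 2,060.00 → $2,050.
Rounding difference +$25 applied to Nwosu → $2,600.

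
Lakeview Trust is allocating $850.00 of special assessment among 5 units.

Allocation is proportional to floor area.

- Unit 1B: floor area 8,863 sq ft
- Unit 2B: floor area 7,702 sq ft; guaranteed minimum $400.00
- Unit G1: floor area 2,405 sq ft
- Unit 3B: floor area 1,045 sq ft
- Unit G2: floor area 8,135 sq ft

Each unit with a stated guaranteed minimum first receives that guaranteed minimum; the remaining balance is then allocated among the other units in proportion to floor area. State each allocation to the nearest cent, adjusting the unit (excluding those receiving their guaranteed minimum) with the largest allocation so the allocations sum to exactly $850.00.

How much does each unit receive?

Unit 1B: $195.04; Unit 2B: $400.00; Unit G1: $52.93; Unit 3B: $23.00; Unit G2: $179.03

Fund the minimums — Unit 2B $400.00. Balance $450.00.
Balance split over remaining floor area 20,448: Unit 1B 195.0484 → $195.05; Unit G1 52.9269 → $52.93; Unit 3B 22.9974 → $23.00; Unit G2 179.0273 → $179.03.
Rounding difference −$0.01 applied to Unit 1B → $195.04.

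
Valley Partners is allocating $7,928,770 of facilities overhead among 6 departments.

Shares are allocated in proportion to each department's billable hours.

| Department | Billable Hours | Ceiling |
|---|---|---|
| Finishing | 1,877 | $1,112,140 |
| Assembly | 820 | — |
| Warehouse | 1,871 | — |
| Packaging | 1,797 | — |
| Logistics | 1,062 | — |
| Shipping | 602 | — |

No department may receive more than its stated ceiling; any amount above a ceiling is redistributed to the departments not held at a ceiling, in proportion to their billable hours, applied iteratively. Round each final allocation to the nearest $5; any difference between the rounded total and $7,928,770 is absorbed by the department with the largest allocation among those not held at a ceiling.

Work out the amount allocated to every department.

Finishing: $1,112,140; Assembly: $908,590; Warehouse: $2,073,130; Packaging: $1,991,140; Logistics: $1,176,735; Shipping: $667,035

Sum of billable hours: 8,029.
Unconstrained shares: Finishing 1,853,568.48; Assembly 809,763.53; Warehouse 1,847,643.38; Packaging 1,774,567.16; Logistics 1,048,742.53; Shipping 594,484.93.
Held at cap: Finishing ($1,112,140); balance $6,816,630 reallocated over remaining billable hours 6,152.
Redistributed shares: Assembly 908,588.52 → $908,590; Warehouse 2,073,133.08 → $2,073,135; Packaging 1,991,138.51 → $1,991,140; Logistics 1,176,732.94 → $1,176,735; Shipping 667,036.94 → $667,035.
Rounding difference −$5 applied to Warehouse → $2,073,130.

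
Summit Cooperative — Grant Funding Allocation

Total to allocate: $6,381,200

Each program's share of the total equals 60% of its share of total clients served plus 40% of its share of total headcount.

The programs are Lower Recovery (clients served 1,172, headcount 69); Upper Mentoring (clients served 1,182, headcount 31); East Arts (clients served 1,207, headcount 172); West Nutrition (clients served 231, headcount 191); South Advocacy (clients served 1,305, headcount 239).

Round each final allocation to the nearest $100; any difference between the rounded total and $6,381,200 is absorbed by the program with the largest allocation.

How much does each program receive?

Totals — clients served 5,097, headcount 702.
Composite weights (60% clients served + 40% headcount): Lower Recovery 0.1773; Upper Mentoring 0.1568; East Arts 0.2401; West Nutrition 0.1360; South Advocacy 0.2898.
Unrounded shares: Lower Recovery 1,131,257.52; Upper Mentoring 1,000,600.80; East Arts 1,532,057.69; West Nutrition 867,998.74; South Advocacy 1,849,285.24.
Rounded to nearest $100: Lower Recovery $1,131,300; Upper Mentoring $1,000,600; East Arts $1,532,100; West Nutrition $868,000; South Advocacy $1,849,300. Sum = $6,381,300.
Difference $6,381,200 − $6,381,300 = −$100 applied to largest allocation (South Advocacy): South Advocacy becomes $1,849,200.

Lower Recovery: $1,131,300 | Upper Mentoring: $1,000,600 | East Arts: $1,532,100 | West Nutrition: $868,000 | South Advocacy: $1,849,200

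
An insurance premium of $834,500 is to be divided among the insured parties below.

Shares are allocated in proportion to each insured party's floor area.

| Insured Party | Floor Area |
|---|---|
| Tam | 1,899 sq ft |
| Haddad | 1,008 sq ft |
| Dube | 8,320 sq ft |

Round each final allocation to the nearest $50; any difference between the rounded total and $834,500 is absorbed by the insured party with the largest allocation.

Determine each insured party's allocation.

Total floor area = 11,227.
Pro-rata amounts: Tam 1,899/11,227 × $834,500 = 141,152.18; Haddad 1,008/11,227 × $834,500 = 74,924.38; Dube 8,320/11,227 × $834,500 = 618,423.44.
At nearest $50: Tam $141,150; Haddad $74,900; Dube $618,400. Sum = $834,450.
Difference $834,500 − $834,450 = +$50 applied to largest allocation (Dube): Dube becomes $618,450.

Tam: $141,150 · Haddad: $74,900 · Dube: $618,450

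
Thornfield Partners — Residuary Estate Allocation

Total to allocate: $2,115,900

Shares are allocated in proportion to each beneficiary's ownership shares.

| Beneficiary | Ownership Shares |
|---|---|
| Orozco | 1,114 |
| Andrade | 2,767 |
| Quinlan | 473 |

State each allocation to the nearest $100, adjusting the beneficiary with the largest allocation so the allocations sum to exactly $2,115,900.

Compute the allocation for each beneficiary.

Orozco: $541,400 · Andrade: $1,344,600 · Quinlan: $229,900

Sum of ownership shares: 4,354.
Raw shares: Orozco 1,114/4,354 × $2,115,900 = 541,367.16; Andrade 2,767/4,354 × $2,115,900 = 1,344,670.49; Quinlan 473/4,354 × $2,115,900 = 229,862.36.
Rounded to nearest $100: Orozco $541,400; Andrade $1,344,700; Quinlan $229,900. Sum = $2,116,000.
Difference $2,115,900 − $2,116,000 = −$100 applied to largest allocation (Andrade): Andrade becomes $1,344,600.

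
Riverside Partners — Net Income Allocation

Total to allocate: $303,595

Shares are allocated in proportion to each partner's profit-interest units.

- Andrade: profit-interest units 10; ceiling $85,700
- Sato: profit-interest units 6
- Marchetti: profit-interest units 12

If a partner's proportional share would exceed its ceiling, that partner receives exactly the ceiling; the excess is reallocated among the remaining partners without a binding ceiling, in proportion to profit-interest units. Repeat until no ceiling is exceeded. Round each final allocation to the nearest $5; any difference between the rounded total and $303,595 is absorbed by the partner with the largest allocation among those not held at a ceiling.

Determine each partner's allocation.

Sum of profit-interest units: 28.
Proportional shares (ignoring caps): Andrade 108,426.79; Sato 65,056.07; Marchetti 130,112.14.
Capped: Andrade ($85,700); residual $217,895 reallocated over remaining profit-interest units 18.
Redistributed shares: Sato 72,631.67 → $72,630; Marchetti 145,263.33 → $145,265.

Andrade: $85,700 · Sato: $72,630 · Marchetti: $145,265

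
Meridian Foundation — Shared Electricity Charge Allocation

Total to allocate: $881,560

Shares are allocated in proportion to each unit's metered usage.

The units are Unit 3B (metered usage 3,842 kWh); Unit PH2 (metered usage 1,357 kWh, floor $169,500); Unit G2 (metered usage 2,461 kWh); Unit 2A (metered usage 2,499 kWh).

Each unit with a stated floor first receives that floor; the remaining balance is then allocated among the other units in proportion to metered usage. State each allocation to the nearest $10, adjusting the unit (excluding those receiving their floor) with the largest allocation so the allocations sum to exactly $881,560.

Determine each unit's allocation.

Fund the minimums — Unit PH2 $169,500. Balance $712,060.
Balance split over remaining metered usage 8,802: Unit 3B 310,808.28 → $310,810; Unit G2 199,088.80 → $199,090; Unit 2A 202,162.91 → $202,160.

Unit 3B: $310,810 | Unit PH2: $169,500 | Unit G2: $199,090 | Unit 2A: $202,160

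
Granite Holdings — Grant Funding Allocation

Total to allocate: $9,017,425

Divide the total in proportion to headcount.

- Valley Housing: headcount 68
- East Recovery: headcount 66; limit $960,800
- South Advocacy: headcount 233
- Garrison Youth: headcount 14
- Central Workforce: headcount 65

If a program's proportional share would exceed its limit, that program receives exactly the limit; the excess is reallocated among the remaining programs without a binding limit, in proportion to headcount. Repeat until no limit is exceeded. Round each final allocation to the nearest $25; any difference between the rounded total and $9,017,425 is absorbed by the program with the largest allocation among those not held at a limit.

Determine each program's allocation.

Total headcount = 446.
Proportional shares (ignoring caps): Valley Housing 1,374,854.04; East Recovery 1,334,417.15; South Advocacy 4,710,896.92; Garrison Youth 283,058.18; Central Workforce 1,314,198.71.
Held at cap: East Recovery ($960,800); remaining pool $8,056,625 reallocated over remaining headcount 380.
Remaining shares: Valley Housing 1,441,711.84 → $1,441,700; South Advocacy 4,939,983.22 → $4,939,975; Garrison Youth 296,823.03 → $296,825; Central Workforce 1,378,106.91 → $1,378,100.
Rounding difference +$25 applied to South Advocacy → $4,940,000.

Valley Housing: $1,441,700; East Recovery: $960,800; South Advocacy: $4,940,000; Garrison Youth: $296,825; Central Workforce: $1,378,100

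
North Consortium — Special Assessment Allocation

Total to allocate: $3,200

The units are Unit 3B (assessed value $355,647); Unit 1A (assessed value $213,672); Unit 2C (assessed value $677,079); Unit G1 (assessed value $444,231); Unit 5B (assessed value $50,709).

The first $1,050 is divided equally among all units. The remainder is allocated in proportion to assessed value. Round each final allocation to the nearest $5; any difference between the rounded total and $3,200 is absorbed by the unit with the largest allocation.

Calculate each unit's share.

$1,050 shared equally gives $210 per unit.
Remainder $2,150 by assessed value (total 1,741,338): Unit 3B 439.11 → $440; Unit 1A 263.82 → $265; Unit 2C 835.98 → $835; Unit G1 548.48 → $550; Unit 5B 62.61 → $65.
Rounding difference −$5 on remainder applied to Unit 2C.
Totals: Unit 3B $210 + $440 = $650; Unit 1A $210 + $265 = $475; Unit 2C $210 + $830 = $1,040; Unit G1 $210 + $550 = $760; Unit 5B $210 + $65 = $275.

Unit 3B: $650 | Unit 1A: $475 | Unit 2C: $1,040 | Unit G1: $760 | Unit 5B: $275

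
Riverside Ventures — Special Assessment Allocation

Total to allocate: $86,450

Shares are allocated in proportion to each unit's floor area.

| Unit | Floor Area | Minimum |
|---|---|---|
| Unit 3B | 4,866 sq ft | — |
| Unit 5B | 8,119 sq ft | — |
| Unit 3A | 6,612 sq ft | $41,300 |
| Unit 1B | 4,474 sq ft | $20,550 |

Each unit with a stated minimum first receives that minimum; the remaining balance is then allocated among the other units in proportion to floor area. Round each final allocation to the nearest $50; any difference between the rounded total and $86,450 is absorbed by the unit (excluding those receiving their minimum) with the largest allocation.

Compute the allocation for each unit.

Unit 3B: $9,200 | Unit 5B: $15,400 | Unit 3A: $41,300 | Unit 1B: $20,550

Guaranteed amounts: Unit 3A $41,300; Unit 1B $20,550. Remaining pool $24,600.
Remaining pool split over remaining floor area 12,985: Unit 3B 9,218.61 → $9,200; Unit 5B 15,381.39 → $15,400.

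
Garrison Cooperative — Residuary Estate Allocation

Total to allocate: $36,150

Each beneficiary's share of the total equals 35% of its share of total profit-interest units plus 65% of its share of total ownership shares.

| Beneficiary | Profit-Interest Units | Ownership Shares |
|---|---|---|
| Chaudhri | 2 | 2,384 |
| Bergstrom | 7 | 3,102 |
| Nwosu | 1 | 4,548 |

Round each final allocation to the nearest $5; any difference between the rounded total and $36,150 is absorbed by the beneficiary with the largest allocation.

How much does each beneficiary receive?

Profit-interest units total 10; ownership shares total 10,034.
Combined weights (35% profit-interest units + 65% ownership shares): Chaudhri 0.2244; Bergstrom 0.4459; Nwosu 0.3296.
Unrounded shares: Chaudhri 8,113.32; Bergstrom 16,120.98; Nwosu 11,915.70.
At nearest $5: Chaudhri $8,115; Bergstrom $16,120; Nwosu $11,915. Sum = $36,150.
Sum already equals the total — no adjustment.

Chaudhri: $8,115 · Bergstrom: $16,120 · Nwosu: $11,915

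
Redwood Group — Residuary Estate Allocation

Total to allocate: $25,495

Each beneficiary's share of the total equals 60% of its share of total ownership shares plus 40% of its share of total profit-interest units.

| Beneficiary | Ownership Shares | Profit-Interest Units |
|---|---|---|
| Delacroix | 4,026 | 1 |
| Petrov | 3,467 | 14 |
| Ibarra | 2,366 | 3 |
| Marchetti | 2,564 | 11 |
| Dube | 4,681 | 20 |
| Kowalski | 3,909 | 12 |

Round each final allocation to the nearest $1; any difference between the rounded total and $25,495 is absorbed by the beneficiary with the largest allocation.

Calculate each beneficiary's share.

Delacroix: $3,098 | Petrov: $4,864 | Ibarra: $2,224 | Marchetti: $3,706 | Dube: $6,751 | Kowalski: $4,852

Totals — ownership shares 21,013, profit-interest units 61.
Combined weights (60% ownership shares + 40% profit-interest units): Delacroix 0.1215; Petrov 0.1908; Ibarra 0.0872; Marchetti 0.1453; Dube 0.2648; Kowalski 0.1903.
Proportional shares: Delacroix 3,098.02; Petrov 4,864.42; Ibarra 2,223.94; Marchetti 3,705.52; Dube 6,751.27; Kowalski 4,851.83.
Rounded to nearest $1: Delacroix $3,098; Petrov $4,864; Ibarra $2,224; Marchetti $3,706; Dube $6,751; Kowalski $4,852. Sum = $25,495.
Sum already equals the total — no adjustment.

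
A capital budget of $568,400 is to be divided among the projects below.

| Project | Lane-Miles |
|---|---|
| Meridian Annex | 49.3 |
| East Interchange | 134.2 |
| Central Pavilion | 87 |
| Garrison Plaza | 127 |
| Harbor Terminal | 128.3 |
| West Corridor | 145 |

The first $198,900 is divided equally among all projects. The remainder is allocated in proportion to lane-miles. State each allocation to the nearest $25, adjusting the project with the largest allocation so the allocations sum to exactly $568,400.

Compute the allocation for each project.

$198,900 shared equally gives $33,150 per project.
Remainder $369,500 by lane-miles (total 670.8): Meridian Annex 27,156.16 → $27,150; East Interchange 73,922.03 → $73,925; Central Pavilion 47,922.63 → $47,925; Garrison Plaza 69,956.02 → $69,950; Harbor Terminal 70,672.11 → $70,675; West Corridor 79,871.05 → $79,875.
Totals: Meridian Annex $33,150 + $27,150 = $60,300; East Interchange $33,150 + $73,925 = $107,075; Central Pavilion $33,150 + $47,925 = $81,075; Garrison Plaza $33,150 + $69,950 = $103,100; Harbor Terminal $33,150 + $70,675 = $103,825; West Corridor $33,150 + $79,875 = $113,025.

Meridian Annex: $60,300 · East Interchange: $107,075 · Central Pavilion: $81,075 · Garrison Plaza: $103,100 · Harbor Terminal: $103,825 · West Corridor: $113,025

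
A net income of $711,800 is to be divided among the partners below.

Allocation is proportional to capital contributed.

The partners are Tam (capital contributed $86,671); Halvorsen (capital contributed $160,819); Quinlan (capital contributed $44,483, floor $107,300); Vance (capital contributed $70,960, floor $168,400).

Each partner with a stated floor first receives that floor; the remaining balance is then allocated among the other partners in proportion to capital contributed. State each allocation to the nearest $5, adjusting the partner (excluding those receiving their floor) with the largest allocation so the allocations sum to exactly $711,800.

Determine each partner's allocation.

Tam: $152,720 · Halvorsen: $283,380 · Quinlan: $107,300 · Vance: $168,400

Fund the minimums — Quinlan $107,300; Vance $168,400. Remaining pool $436,100.
Remaining pool split over remaining capital contributed 247,490: Tam 152,722.22 → $152,720; Halvorsen 283,377.78 → $283,380.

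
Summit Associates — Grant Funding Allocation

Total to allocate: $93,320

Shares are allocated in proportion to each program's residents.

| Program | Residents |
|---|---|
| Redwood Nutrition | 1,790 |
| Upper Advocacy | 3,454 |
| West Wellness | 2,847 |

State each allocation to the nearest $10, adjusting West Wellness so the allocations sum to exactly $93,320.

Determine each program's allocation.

Combined residents = 8,091.
Pro-rata amounts: Redwood Nutrition 1,790/8,091 × $93,320 = 20,645.51; Upper Advocacy 3,454/8,091 × $93,320 = 39,837.76; West Wellness 2,847/8,091 × $93,320 = 32,836.74.
Rounded to nearest $10: Redwood Nutrition $20,650; Upper Advocacy $39,840; West Wellness $32,840. Sum = $93,330.
Difference $93,320 − $93,330 = −$10 applied to West Wellness: West Wellness becomes $32,830.

Redwood Nutrition: $20,650 · Upper Advocacy: $39,840 · West Wellness: $32,830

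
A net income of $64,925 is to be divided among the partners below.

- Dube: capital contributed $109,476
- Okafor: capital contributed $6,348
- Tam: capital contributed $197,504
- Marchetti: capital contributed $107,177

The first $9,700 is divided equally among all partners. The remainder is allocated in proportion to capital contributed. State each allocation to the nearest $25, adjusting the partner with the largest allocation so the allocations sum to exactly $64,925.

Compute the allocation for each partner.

$9,700 shared equally gives $2,425 per partner.
Remainder $55,225 by capital contributed (total 420,505): Dube 14,377.50 → $14,375; Okafor 833.68 → $825; Tam 25,938.24 → $25,950; Marchetti 14,075.58 → $14,075.
Totals: Dube $2,425 + $14,375 = $16,800; Okafor $2,425 + $825 = $3,250; Tam $2,425 + $25,950 = $28,375; Marchetti $2,425 + $14,075 = $16,500.

Dube: $16,800 | Okafor: $3,250 | Tam: $28,375 | Marchetti: $16,500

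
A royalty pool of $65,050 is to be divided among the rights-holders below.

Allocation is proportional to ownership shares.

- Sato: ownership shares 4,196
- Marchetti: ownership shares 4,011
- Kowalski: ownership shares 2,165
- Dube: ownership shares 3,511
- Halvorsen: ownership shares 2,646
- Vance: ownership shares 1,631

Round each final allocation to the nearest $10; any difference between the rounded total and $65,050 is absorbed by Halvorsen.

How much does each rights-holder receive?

Sato: $15,030; Marchetti: $14,370; Kowalski: $7,760; Dube: $12,580; Halvorsen: $9,470; Vance: $5,840

Sum of ownership shares: 18,160.
Unrounded shares: Sato 4,196/18,160 × $65,050 = 15,030.28; Marchetti 4,011/18,160 × $65,050 = 14,367.60; Kowalski 2,165/18,160 × $65,050 = 7,755.13; Dube 3,511/18,160 × $65,050 = 12,576.57; Halvorsen 2,646/18,160 × $65,050 = 9,478.10; Vance 1,631/18,160 × $65,050 = 5,842.32.
After rounding ($10): Sato $15,030; Marchetti $14,370; Kowalski $7,760; Dube $12,580; Halvorsen $9,480; Vance $5,840. Sum = $65,060.
Difference $65,050 − $65,060 = −$10 applied to Halvorsen: Halvorsen becomes $9,470.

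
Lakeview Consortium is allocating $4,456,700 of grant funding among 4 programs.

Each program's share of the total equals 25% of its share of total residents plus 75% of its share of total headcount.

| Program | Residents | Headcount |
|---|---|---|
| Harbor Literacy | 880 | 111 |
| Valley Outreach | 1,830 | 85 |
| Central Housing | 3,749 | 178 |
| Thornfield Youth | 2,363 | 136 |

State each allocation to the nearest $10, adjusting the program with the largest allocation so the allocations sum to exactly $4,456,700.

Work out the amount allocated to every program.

Residents total 8,822; headcount total 510.
Blended shares (25% residents + 75% headcount): Harbor Literacy 0.1882; Valley Outreach 0.1769; Central Housing 0.3680; Thornfield Youth 0.2670.
Raw shares: Harbor Literacy 838,630.39; Valley Outreach 788,207.46; Central Housing 1,640,086.94; Thornfield Youth 1,189,775.22.
Rounded to nearest $10: Harbor Literacy $838,630; Valley Outreach $788,210; Central Housing $1,640,090; Thornfield Youth $1,189,780. Sum = $4,456,710.
Difference $4,456,700 − $4,456,710 = −$10 applied to largest allocation (Central Housing): Central Housing becomes $1,640,080.

Harbor Literacy: $838,630 | Valley Outreach: $788,210 | Central Housing: $1,640,080 | Thornfield Youth: $1,189,780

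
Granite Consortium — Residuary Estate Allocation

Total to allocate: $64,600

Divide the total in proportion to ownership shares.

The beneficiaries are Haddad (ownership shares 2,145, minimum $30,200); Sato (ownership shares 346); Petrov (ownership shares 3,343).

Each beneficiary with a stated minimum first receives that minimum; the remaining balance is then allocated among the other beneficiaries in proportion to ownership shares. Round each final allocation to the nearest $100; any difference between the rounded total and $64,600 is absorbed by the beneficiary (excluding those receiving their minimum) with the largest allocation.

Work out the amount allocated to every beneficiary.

Guaranteed amounts: Haddad $30,200. Balance $34,400.
Balance split over remaining ownership shares 3,689: Sato 3,226.46 → $3,200; Petrov 31,173.54 → $31,200.

Haddad: $30,200 | Sato: $3,200 | Petrov: $31,200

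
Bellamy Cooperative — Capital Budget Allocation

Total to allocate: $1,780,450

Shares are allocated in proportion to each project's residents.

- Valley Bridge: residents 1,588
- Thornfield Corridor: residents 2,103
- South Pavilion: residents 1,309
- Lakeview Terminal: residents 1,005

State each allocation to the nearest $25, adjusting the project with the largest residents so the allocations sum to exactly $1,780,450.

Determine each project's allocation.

Total residents = 6,005.
Pro-rata amounts: Valley Bridge 1,588/6,005 × $1,780,450 = 470,833.41; Thornfield Corridor 2,103/6,005 × $1,780,450 = 623,528.12; South Pavilion 1,309/6,005 × $1,780,450 = 388,111.42; Lakeview Terminal 1,005/6,005 × $1,780,450 = 297,977.06.
At nearest $25: Valley Bridge $470,825; Thornfield Corridor $623,525; South Pavilion $388,100; Lakeview Terminal $297,975. Sum = $1,780,425.
Difference $1,780,450 − $1,780,425 = +$25 applied to largest residents (Thornfield Corridor): Thornfield Corridor becomes $623,550.

Valley Bridge: $470,825; Thornfield Corridor: $623,550; South Pavilion: $388,100; Lakeview Terminal: $297,975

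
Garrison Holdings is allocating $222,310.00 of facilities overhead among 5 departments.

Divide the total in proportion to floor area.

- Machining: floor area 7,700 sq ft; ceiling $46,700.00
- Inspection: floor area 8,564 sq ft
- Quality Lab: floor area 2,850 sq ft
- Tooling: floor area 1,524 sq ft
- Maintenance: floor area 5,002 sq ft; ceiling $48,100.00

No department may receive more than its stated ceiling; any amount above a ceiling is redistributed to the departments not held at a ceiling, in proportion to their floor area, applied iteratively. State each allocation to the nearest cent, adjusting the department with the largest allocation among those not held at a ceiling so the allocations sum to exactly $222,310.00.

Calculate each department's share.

Floor area total: 25,640.
Unconstrained shares: Machining 66,762.3635; Inspection 74,253.6209; Quality Lab 24,710.7449; Tooling 13,213.7457; Maintenance 43,369.52496.
Held at cap: Machining ($46,700.00); balance $175,610.00 reallocated over remaining floor area 17,940.
Held at cap: Maintenance ($48,100.00); balance $127,510.00 reallocated over remaining floor area 12,938.
Shares after redistribution: Inspection 84,402.1982 → $84,402.20; Quality Lab 28,088.0739 → $28,088.07; Tooling 15,019.7279 → $15,019.73.

Machining: $46,700.00 | Inspection: $84,402.20 | Quality Lab: $28,088.07 | Tooling: $15,019.73 | Maintenance: $48,100.00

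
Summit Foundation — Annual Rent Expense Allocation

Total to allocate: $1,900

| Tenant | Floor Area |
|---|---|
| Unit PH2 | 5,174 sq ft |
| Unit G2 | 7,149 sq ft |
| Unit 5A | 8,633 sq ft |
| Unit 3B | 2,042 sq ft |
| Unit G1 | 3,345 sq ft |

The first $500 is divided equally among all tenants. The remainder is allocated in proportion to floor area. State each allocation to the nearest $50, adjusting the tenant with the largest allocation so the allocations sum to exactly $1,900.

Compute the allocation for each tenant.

Unit PH2: $350; Unit G2: $500; Unit 5A: $550; Unit 3B: $200; Unit G1: $300

First tranche $500 split equally: $100 each.
Remainder $1,400 by floor area (total 26,343): Unit PH2 274.97 → $250; Unit G2 379.93 → $400; Unit 5A 458.80 → $450; Unit 3B 108.52 → $100; Unit G1 177.77 → $200.
Totals: Unit PH2 $100 + $250 = $350; Unit G2 $100 + $400 = $500; Unit 5A $100 + $450 = $550; Unit 3B $100 + $100 = $200; Unit G1 $100 + $200 = $300.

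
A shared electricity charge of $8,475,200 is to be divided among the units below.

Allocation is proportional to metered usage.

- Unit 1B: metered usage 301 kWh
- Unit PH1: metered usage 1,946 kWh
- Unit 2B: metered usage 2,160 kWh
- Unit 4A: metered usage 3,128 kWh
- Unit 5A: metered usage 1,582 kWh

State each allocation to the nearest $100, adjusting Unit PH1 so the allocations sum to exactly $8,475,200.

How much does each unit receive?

Unit 1B: $279,800 | Unit PH1: $1,809,100 | Unit 2B: $2,007,900 | Unit 4A: $2,907,800 | Unit 5A: $1,470,600

Combined metered usage = 9,117.
Unrounded shares: Unit 1B 301/9,117 × $8,475,200 = 279,810.81; Unit PH1 1,946/9,117 × $8,475,200 = 1,809,009.45; Unit 2B 2,160/9,117 × $8,475,200 = 2,007,944.72; Unit 4A 3,128/9,117 × $8,475,200 = 2,907,801.43; Unit 5A 1,582/9,117 × $8,475,200 = 1,470,633.59.
At nearest $100: Unit 1B $279,800; Unit PH1 $1,809,000; Unit 2B $2,007,900; Unit 4A $2,907,800; Unit 5A $1,470,600. Sum = $8,475,100.
Difference $8,475,200 − $8,475,100 = +$100 applied to Unit PH1: Unit PH1 becomes $1,809,100.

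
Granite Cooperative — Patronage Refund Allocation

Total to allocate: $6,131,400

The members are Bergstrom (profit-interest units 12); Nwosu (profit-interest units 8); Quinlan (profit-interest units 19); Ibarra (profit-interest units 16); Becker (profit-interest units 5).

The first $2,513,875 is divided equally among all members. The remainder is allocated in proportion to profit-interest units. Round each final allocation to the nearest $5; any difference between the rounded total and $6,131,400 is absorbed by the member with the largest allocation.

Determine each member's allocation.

$2,513,875 shared equally gives $502,775 per member.
Remainder $3,617,525 by profit-interest units (total 60): Bergstrom 723,505.00 → $723,505; Nwosu 482,336.67 → $482,335; Quinlan 1,145,549.58 → $1,145,550; Ibarra 964,673.33 → $964,675; Becker 301,460.42 → $301,460.
Totals: Bergstrom $502,775 + $723,505 = $1,226,280; Nwosu $502,775 + $482,335 = $985,110; Quinlan $502,775 + $1,145,550 = $1,648,325; Ibarra $502,775 + $964,675 = $1,467,450; Becker $502,775 + $301,460 = $804,235.

Bergstrom: $1,226,280 · Nwosu: $985,110 · Quinlan: $1,648,325 · Ibarra: $1,467,450 · Becker: $804,235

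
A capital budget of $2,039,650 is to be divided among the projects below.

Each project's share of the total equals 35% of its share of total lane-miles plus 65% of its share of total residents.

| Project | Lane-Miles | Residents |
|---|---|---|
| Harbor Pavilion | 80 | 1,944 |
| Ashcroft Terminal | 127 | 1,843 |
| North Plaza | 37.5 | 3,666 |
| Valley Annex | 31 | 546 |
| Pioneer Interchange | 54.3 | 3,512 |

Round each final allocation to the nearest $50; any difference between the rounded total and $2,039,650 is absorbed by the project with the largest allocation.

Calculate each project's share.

Harbor Pavilion: $397,050 · Ashcroft Terminal: $487,150 · North Plaza: $503,400 · Valley Annex: $130,000 · Pioneer Interchange: $522,050

Totals — lane-miles 329.8, residents 11,511.
Blended shares (35% lane-miles + 65% residents): Harbor Pavilion 0.1947; Ashcroft Terminal 0.2388; North Plaza 0.2468; Valley Annex 0.0637; Pioneer Interchange 0.2559.
Pro-rata amounts: Harbor Pavilion 397,065.19; Ashcroft Terminal 487,167.70; North Plaza 503,400.98; Valley Annex 129,987.11; Pioneer Interchange 522,029.02.
Rounded to nearest $50: Harbor Pavilion $397,050; Ashcroft Terminal $487,150; North Plaza $503,400; Valley Annex $130,000; Pioneer Interchange $522,050. Sum = $2,039,650.
No rounding difference to absorb.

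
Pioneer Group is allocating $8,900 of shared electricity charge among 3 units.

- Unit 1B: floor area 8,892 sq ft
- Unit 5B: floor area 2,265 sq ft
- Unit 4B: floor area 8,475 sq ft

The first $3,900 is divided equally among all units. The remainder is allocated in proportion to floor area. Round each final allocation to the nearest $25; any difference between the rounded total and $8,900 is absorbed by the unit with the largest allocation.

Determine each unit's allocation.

Unit 1B: $3,575 | Unit 5B: $1,875 | Unit 4B: $3,450

$3,900 shared equally gives $1,300 per unit.
Remainder $5,000 by floor area (total 19,632): Unit 1B 2,264.67 → $2,275; Unit 5B 576.86 → $575; Unit 4B 2,158.47 → $2,150.
Totals: Unit 1B $1,300 + $2,275 = $3,575; Unit 5B $1,300 + $575 = $1,875; Unit 4B $1,300 + $2,150 = $3,450.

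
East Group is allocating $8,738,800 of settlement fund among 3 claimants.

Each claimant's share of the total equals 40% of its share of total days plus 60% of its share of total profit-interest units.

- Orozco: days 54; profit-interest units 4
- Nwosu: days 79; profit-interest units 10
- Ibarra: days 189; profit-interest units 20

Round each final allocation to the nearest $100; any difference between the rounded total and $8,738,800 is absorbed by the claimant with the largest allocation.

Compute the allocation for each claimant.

Orozco: $1,203,100 | Nwosu: $2,399,700 | Ibarra: $5,136,000

Totals — days 322, profit-interest units 34.
Combined weights (40% days + 60% profit-interest units): Orozco 0.1377; Nwosu 0.2746; Ibarra 0.5877.
Pro-rata amounts: Orozco 1,203,061.69; Nwosu 2,399,737.70; Ibarra 5,136,000.61.
Rounded to nearest $100: Orozco $1,203,100; Nwosu $2,399,700; Ibarra $5,136,000. Sum = $8,738,800.
No rounding difference to absorb.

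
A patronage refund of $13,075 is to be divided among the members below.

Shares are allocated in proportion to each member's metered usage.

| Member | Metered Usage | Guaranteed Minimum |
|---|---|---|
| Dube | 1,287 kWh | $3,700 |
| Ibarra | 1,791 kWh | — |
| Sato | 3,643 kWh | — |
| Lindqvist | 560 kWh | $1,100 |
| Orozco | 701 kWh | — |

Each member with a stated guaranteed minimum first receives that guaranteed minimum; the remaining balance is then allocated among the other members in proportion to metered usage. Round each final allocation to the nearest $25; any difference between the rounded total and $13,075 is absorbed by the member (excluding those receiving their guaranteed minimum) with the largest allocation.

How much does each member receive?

Guaranteed amounts: Dube $3,700; Lindqvist $1,100. Remaining pool $8,275.
Remaining pool split over remaining metered usage 6,135: Ibarra 2,415.73 → $2,425; Sato 4,913.74 → $4,925; Orozco 945.52 → $950.
Rounding difference −$25 applied to Sato → $4,900.

Dube: $3,700 · Ibarra: $2,425 · Sato: $4,900 · Lindqvist: $1,100 · Orozco: $950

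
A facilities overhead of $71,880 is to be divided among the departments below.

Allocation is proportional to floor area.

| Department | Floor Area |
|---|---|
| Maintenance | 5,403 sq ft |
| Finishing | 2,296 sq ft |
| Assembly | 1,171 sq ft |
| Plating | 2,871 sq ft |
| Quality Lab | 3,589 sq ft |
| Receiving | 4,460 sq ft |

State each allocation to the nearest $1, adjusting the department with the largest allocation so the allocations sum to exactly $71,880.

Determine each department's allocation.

Maintenance: $19,625 | Finishing: $8,339 | Assembly: $4,253 | Plating: $10,428 | Quality Lab: $13,036 | Receiving: $16,199

Combined floor area = 19,790.
Unrounded shares: Maintenance 5,403/19,790 × $71,880 = 19,624.44; Finishing 2,296/19,790 × $71,880 = 8,339.39; Assembly 1,171/19,790 × $71,880 = 4,253.23; Plating 2,871/19,790 × $71,880 = 10,427.87; Quality Lab 3,589/19,790 × $71,880 = 13,035.74; Receiving 4,460/19,790 × $71,880 = 16,199.33.
At nearest $1: Maintenance $19,624; Finishing $8,339; Assembly $4,253; Plating $10,428; Quality Lab $13,036; Receiving $16,199. Sum = $71,879.
Difference $71,880 − $71,879 = +$1 applied to largest allocation (Maintenance): Maintenance becomes $19,625.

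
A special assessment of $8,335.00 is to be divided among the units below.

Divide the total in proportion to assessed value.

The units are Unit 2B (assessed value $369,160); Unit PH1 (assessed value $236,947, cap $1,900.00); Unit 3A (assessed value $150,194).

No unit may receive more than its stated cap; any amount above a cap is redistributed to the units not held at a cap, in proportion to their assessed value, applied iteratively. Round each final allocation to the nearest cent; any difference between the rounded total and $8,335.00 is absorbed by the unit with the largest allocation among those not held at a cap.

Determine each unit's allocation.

Total assessed value = 756,301.
Pro-rata shares before constraints: Unit 2B 4,068.4180; Unit PH1 2,611.3323; Unit 3A 1,655.2497.
Held at cap: Unit PH1 ($1,900.00); balance $6,435.00 reallocated over remaining assessed value 519,354.
Redistributed shares: Unit 2B 4,574.0374 → $4,574.04; Unit 3A 1,860.9626 → $1,860.96.

Unit 2B: $4,574.04; Unit PH1: $1,900.00; Unit 3A: $1,860.96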